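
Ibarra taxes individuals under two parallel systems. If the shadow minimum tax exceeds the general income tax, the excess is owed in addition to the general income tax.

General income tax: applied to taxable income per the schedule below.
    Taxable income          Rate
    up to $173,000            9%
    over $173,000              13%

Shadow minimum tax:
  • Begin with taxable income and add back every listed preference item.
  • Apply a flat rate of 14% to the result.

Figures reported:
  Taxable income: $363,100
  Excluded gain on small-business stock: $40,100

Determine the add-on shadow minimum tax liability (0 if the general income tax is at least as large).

General income tax:
  $173,000 × 9% = $15,570
  $190,100 × 13% = $24,713
  → $40,283

Shadow minimum tax:
  Adjusted income: $363,100 + $40,100 = $403,200
  $403,200 × 14% = $56,448

Excess of shadow minimum tax over general income tax: $56,448 − $40,283 = $16,165.

$16,165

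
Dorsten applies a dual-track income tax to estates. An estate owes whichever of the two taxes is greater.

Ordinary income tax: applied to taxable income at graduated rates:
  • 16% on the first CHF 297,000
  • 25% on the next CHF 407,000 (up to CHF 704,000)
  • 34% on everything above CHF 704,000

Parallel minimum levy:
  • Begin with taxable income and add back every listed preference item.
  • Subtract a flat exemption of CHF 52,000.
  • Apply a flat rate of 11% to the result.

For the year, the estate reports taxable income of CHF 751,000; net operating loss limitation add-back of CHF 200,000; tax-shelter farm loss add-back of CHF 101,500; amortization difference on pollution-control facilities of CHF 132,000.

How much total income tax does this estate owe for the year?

Parallel minimum levy:
  Adjusted income: CHF 751,000 + CHF 200,000 + CHF 101,500 + CHF 132,000 = CHF 1,184,500
  Less exemption CHF 52,000 → base CHF 1,132,500
  CHF 1,132,500 × 11% = CHF 124,575

Ordinary income tax:
  CHF 297,000 × 16% = CHF 47,520
  CHF 407,000 × 25% = CHF 101,750
  CHF 47,000 × 34% = CHF 15,980
  → CHF 165,250

CHF 165,250 > CHF 124,575, so the ordinary income tax governs.

CHF 165,250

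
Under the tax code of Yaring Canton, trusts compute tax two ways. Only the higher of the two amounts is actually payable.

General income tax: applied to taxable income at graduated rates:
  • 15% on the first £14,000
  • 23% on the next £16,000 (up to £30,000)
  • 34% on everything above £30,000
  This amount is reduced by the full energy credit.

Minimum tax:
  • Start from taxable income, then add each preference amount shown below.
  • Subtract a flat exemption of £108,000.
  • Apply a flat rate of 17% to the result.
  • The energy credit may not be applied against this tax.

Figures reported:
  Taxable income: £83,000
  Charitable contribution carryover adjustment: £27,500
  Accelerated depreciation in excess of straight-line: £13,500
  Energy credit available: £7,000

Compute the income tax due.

£16,800

General income tax:
  £14,000 × 15% = £2,100
  £16,000 × 23% = £3,680
  £53,000 × 34% = £18,020
  → £23,800
  Less energy credit £7,000 → £16,800

Minimum tax:
  Adjusted income: £83,000 + £27,500 + £13,500 = £124,000
  Less exemption £108,000 → base £16,000
  £16,000 × 17% = £2,720

£16,800 > £2,720, so the general income tax governs.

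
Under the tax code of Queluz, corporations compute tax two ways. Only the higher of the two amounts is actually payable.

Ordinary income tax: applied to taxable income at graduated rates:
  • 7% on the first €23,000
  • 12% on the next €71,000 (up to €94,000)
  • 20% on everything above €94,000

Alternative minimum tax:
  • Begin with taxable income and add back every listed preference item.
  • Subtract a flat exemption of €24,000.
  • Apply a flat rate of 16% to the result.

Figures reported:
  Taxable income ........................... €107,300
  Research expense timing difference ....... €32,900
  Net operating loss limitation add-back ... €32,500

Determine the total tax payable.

€23,792

Alternative minimum tax:
  Adjusted income: €107,300 + €32,900 + €32,500 = €172,700
  Less exemption €24,000 → base €148,700
  €148,700 × 16% = €23,792

Ordinary income tax:
  €23,000 × 7% = €1,610
  €71,000 × 12% = €8,520
  €13,300 × 20% = €2,660
  → €12,790

€23,792 > €12,790, so the alternative minimum tax is the binding amount.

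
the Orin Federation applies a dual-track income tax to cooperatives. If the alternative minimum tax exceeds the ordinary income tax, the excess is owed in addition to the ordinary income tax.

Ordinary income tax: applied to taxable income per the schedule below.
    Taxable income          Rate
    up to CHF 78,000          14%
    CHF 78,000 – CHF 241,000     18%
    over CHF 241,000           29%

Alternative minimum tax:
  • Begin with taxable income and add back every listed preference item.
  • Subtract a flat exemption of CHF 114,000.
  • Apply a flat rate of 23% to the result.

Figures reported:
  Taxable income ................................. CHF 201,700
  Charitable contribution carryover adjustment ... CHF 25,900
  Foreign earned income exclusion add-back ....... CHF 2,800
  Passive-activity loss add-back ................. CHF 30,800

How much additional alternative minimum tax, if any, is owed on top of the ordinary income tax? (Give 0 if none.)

Ordinary income tax:
  CHF 78,000 × 14% = CHF 10,920
  CHF 123,700 × 18% = CHF 22,266
  → CHF 33,186

Alternative minimum tax:
  Adjusted income: CHF 201,700 + CHF 25,900 + CHF 2,800 + CHF 30,800 = CHF 261,200
  Less exemption CHF 114,000 → base CHF 147,200
  CHF 147,200 × 23% = CHF 33,856

Excess of alternative minimum tax over ordinary income tax: CHF 33,856 − CHF 33,186 = CHF 670.

CHF 670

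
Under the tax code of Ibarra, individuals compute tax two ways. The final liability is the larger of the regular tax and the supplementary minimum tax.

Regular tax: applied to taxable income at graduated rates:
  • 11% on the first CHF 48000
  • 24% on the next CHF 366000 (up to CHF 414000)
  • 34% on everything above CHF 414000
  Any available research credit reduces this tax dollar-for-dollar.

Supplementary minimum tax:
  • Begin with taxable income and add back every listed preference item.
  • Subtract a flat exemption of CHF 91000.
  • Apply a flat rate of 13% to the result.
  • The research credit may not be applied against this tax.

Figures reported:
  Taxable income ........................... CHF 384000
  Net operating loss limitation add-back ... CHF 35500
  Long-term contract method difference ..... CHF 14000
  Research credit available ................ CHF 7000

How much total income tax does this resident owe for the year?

CHF 78920

Regular tax:
  CHF 48000 × 11% = CHF 5280
  CHF 336000 × 24% = CHF 80640
  → CHF 85920
  Less research credit CHF 7000 → CHF 78920

Supplementary minimum tax:
  Adjusted income: CHF 384000 + CHF 35500 + CHF 14000 = CHF 433500
  Less exemption CHF 91000 → base CHF 342500
  CHF 342500 × 13% = CHF 44525

CHF 78920 > CHF 44525, so the regular tax governs.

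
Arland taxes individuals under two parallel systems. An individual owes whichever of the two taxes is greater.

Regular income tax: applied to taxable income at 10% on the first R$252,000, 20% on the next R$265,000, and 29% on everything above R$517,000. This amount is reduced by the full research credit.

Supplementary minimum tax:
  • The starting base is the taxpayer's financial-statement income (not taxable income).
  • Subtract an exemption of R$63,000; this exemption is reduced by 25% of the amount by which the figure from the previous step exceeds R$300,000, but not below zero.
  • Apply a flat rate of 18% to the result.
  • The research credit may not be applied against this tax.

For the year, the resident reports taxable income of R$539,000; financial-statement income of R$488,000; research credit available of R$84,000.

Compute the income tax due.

R$84,960

Regular income tax:
  R$252,000 × 10% = R$25,200
  R$265,000 × 20% = R$53,000
  R$22,000 × 29% = R$6,380
  → R$84,580
  Less research credit R$84,000 → R$580

Supplementary minimum tax:
  Base (financial-statement income): R$488,000
  Exemption: R$63,000 − 25% × (R$488,000 − R$300,000) = R$63,000 − R$47,000 = R$16,000
  Base: R$488,000 − R$16,000 = R$472,000
  R$472,000 × 18% = R$84,960

R$84,960 > R$580, so the supplementary minimum tax is the binding amount.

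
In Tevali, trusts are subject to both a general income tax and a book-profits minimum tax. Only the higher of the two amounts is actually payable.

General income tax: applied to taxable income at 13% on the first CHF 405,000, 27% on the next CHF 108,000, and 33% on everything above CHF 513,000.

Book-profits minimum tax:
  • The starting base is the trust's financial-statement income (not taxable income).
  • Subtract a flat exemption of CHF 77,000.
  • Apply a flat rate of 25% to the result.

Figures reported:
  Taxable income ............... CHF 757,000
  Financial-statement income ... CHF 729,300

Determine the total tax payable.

CHF 163,075

General income tax:
  CHF 405,000 × 13% = CHF 52,650
  CHF 108,000 × 27% = CHF 29,160
  CHF 244,000 × 33% = CHF 80,520
  → CHF 162,330

Book-profits minimum tax:
  Base (financial-statement income): CHF 729,300
  Less exemption CHF 77,000 → base CHF 652,300
  CHF 652,300 × 25% = CHF 163,075

CHF 163,075 > CHF 162,330, so the book-profits minimum tax is the binding amount.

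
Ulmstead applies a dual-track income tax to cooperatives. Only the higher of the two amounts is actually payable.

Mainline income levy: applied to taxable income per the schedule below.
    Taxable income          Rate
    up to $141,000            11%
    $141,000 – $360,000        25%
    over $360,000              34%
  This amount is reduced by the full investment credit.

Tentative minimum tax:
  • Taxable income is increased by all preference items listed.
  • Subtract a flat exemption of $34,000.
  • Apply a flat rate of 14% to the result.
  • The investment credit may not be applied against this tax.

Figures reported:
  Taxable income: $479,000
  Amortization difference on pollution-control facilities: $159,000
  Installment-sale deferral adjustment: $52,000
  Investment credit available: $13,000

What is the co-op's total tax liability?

Tentative minimum tax:
  Adjusted income: $479,000 + $159,000 + $52,000 = $690,000
  Less exemption $34,000 → base $656,000
  $656,000 × 14% = $91,840

Mainline income levy:
  $141,000 × 11% = $15,510
  $219,000 × 25% = $54,750
  $119,000 × 34% = $40,460
  → $110,720
  Less investment credit $13,000 → $97,720

$97,720 > $91,840, so the mainline income levy governs.

$97,720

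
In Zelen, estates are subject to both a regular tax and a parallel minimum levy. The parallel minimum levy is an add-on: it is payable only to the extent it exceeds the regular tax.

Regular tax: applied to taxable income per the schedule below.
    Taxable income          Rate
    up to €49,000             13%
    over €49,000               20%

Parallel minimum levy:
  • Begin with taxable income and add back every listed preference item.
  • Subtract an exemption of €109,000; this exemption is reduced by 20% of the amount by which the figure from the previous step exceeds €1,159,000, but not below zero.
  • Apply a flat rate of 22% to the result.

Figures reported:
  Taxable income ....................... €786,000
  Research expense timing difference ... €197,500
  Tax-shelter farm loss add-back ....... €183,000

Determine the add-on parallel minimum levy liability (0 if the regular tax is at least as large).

Parallel minimum levy:
  Adjusted income: €786,000 + €197,500 + €183,000 = €1,166,500
  Exemption: €109,000 − 20% × (€1,166,500 − €1,159,000) = €109,000 − €1,500 = €107,500
  Base: €1,166,500 − €107,500 = €1,059,000
  €1,059,000 × 22% = €232,980

Regular tax:
  €49,000 × 13% = €6,370
  €737,000 × 20% = €147,400
  → €153,770

Excess of parallel minimum levy over regular tax: €232,980 − €153,770 = €79,210.

€79,210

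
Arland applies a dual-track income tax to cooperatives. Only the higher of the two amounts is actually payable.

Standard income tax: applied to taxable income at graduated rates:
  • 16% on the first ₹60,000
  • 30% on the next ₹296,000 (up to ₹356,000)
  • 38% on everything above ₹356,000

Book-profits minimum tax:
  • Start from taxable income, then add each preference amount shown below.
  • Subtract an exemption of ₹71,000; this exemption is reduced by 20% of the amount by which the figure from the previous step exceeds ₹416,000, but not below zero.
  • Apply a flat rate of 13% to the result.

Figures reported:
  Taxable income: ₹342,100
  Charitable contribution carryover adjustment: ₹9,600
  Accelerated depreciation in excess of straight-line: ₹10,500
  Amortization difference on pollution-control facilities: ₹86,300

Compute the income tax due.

Book-profits minimum tax:
  Adjusted income: ₹342,100 + ₹9,600 + ₹10,500 + ₹86,300 = ₹448,500
  Exemption: ₹71,000 − 20% × (₹448,500 − ₹416,000) = ₹71,000 − ₹6,500 = ₹64,500
  Base: ₹448,500 − ₹64,500 = ₹384,000
  ₹384,000 × 13% = ₹49,920

Standard income tax:
  ₹60,000 × 16% = ₹9,600
  ₹282,100 × 30% = ₹84,630
  → ₹94,230

₹94,230 > ₹49,920, so the standard income tax governs.

₹94,230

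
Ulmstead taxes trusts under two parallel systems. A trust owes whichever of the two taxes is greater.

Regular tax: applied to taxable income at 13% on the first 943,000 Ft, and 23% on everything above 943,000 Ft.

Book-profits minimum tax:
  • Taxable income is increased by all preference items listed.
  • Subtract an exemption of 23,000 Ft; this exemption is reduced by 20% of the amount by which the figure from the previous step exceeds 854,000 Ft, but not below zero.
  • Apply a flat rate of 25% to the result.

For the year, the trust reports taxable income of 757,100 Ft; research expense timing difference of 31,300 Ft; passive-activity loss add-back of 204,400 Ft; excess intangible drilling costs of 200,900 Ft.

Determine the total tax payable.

Book-profits minimum tax:
  Adjusted income: 757,100 Ft + 31,300 Ft + 204,400 Ft + 200,900 Ft = 1,193,700 Ft
  Exemption: 20% × (1,193,700 Ft − 854,000 Ft) = 67,940 Ft ≥ 23,000 Ft, so the exemption is fully phased out
  Base: 1,193,700 Ft − 0 Ft = 1,193,700 Ft
  1,193,700 Ft × 25% = 298,425 Ft

Regular tax:
  757,100 Ft × 13% = 98,423 Ft

298,425 Ft > 98,423 Ft, so the book-profits minimum tax is the binding amount.

298,425 Ft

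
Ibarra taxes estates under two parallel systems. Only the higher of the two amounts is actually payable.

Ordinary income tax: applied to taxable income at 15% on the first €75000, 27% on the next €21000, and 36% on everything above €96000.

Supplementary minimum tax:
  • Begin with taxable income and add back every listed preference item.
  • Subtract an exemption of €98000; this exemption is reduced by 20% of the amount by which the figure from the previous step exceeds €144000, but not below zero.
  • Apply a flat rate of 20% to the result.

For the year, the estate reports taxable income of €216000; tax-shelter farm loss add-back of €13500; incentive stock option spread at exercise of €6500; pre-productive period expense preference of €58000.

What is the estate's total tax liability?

€60120

Ordinary income tax:
  €75000 × 15% = €11250
  €21000 × 27% = €5670
  €120000 × 36% = €43200
  → €60120

Supplementary minimum tax:
  Adjusted income: €216000 + €13500 + €6500 + €58000 = €294000
  Exemption: €98000 − 20% × (€294000 − €144000) = €98000 − €30000 = €68000
  Base: €294000 − €68000 = €226000
  €226000 × 20% = €45200

€60120 > €45200, so the ordinary income tax governs.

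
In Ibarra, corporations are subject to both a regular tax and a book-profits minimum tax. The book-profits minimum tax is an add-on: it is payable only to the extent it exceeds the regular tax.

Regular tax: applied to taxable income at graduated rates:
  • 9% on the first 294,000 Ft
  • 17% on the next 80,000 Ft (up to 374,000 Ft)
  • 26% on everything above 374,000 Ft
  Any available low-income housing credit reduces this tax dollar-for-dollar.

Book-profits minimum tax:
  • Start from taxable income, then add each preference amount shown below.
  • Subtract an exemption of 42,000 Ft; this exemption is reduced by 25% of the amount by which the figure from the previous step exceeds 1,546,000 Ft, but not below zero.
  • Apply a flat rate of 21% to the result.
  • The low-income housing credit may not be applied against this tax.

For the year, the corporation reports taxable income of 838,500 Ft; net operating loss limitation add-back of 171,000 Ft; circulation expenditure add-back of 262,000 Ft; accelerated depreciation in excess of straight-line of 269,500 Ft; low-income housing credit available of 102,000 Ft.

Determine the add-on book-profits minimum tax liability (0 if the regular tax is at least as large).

Regular tax:
  294,000 Ft × 9% = 26,460 Ft
  80,000 Ft × 17% = 13,600 Ft
  464,500 Ft × 26% = 120,770 Ft
  → 160,830 Ft
  Less low-income housing credit 102,000 Ft → 58,830 Ft

Book-profits minimum tax:
  Adjusted income: 838,500 Ft + 171,000 Ft + 262,000 Ft + 269,500 Ft = 1,541,000 Ft
  Exemption: 1,541,000 Ft ≤ 1,546,000 Ft, so full 42,000 Ft applies
  Base: 1,541,000 Ft − 42,000 Ft = 1,499,000 Ft
  1,499,000 Ft × 21% = 314,790 Ft

Excess of book-profits minimum tax over regular tax: 314,790 Ft − 58,830 Ft = 255,960 Ft.

255,960 Ft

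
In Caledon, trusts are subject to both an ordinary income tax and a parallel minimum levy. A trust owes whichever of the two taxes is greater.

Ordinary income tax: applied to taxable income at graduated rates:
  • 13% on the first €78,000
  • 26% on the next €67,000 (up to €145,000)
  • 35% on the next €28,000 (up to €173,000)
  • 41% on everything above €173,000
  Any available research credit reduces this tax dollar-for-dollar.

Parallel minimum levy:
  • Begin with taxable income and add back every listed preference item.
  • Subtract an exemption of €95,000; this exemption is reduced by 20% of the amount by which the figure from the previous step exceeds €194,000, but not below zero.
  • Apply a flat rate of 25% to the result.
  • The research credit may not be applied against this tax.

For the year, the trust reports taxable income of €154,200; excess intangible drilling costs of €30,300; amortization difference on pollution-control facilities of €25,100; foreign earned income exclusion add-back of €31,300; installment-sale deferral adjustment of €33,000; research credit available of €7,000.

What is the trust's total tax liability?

Parallel minimum levy:
  Adjusted income: €154,200 + €30,300 + €25,100 + €31,300 + €33,000 = €273,900
  Exemption: €95,000 − 20% × (€273,900 − €194,000) = €95,000 − €15,980 = €79,020
  Base: €273,900 − €79,020 = €194,880
  €194,880 × 25% = €48,720

Ordinary income tax:
  €78,000 × 13% = €10,140
  €67,000 × 26% = €17,420
  €9,200 × 35% = €3,220
  → €30,780
  Less research credit €7,000 → €23,780

€48,720 > €23,780, so the parallel minimum levy is the binding amount.

€48,720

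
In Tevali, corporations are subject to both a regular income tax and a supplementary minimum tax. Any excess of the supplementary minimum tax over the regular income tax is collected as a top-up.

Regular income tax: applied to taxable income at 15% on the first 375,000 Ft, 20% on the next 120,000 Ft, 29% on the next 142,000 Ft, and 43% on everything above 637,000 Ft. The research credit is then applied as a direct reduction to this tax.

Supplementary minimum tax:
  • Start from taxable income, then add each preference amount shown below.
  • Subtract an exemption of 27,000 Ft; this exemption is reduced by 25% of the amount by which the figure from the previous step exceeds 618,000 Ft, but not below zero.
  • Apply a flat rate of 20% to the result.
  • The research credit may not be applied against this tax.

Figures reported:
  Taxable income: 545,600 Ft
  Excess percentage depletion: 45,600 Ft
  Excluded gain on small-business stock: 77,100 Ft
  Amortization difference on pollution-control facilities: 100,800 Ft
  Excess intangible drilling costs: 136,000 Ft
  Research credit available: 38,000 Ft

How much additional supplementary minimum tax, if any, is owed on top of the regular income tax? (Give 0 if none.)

124,096 Ft

Supplementary minimum tax:
  Adjusted income: 545,600 Ft + 45,600 Ft + 77,100 Ft + 100,800 Ft + 136,000 Ft = 905,100 Ft
  Exemption: 25% × (905,100 Ft − 618,000 Ft) = 71,775 Ft ≥ 27,000 Ft, so the exemption is fully phased out
  Base: 905,100 Ft − 0 Ft = 905,100 Ft
  905,100 Ft × 20% = 181,020 Ft

Regular income tax:
  375,000 Ft × 15% = 56,250 Ft
  120,000 Ft × 20% = 24,000 Ft
  50,600 Ft × 29% = 14,674 Ft
  → 94,924 Ft
  Less research credit 38,000 Ft → 56,924 Ft

Excess of supplementary minimum tax over regular income tax: 181,020 Ft − 56,924 Ft = 124,096 Ft.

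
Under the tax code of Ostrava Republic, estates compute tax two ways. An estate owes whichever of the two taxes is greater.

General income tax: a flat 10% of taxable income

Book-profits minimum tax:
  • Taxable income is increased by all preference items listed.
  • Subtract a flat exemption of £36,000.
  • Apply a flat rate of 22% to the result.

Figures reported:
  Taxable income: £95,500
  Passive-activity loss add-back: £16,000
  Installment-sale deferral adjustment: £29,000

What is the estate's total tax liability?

£22,990

General income tax:
  £95,500 × 10% = £9,550

Book-profits minimum tax:
  Adjusted income: £95,500 + £16,000 + £29,000 = £140,500
  Less exemption £36,000 → base £104,500
  £104,500 × 22% = £22,990

£22,990 > £9,550, so the book-profits minimum tax is the binding amount.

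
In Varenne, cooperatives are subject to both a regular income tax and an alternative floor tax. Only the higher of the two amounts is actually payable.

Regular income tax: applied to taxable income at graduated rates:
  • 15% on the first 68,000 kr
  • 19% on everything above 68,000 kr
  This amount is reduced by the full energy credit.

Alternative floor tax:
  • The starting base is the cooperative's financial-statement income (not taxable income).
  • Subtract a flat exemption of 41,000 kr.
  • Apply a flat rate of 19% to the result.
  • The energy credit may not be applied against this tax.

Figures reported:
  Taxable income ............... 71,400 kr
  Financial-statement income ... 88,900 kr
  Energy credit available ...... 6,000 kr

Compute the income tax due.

Regular income tax:
  68,000 kr × 15% = 10,200 kr
  3,400 kr × 19% = 646 kr
  → 10,846 kr
  Less energy credit 6,000 kr → 4,846 kr

Alternative floor tax:
  Base (financial-statement income): 88,900 kr
  Less exemption 41,000 kr → base 47,900 kr
  47,900 kr × 19% = 9,101 kr

9,101 kr > 4,846 kr, so the alternative floor tax is the binding amount.

9,101 kr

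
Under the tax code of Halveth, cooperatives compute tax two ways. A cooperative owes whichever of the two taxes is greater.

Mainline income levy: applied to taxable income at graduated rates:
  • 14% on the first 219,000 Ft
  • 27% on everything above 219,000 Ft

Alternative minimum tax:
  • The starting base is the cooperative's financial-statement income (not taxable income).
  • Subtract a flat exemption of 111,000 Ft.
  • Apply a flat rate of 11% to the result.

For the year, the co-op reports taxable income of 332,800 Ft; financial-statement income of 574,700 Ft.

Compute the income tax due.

Alternative minimum tax:
  Base (financial-statement income): 574,700 Ft
  Less exemption 111,000 Ft → base 463,700 Ft
  463,700 Ft × 11% = 51,007 Ft

Mainline income levy:
  219,000 Ft × 14% = 30,660 Ft
  113,800 Ft × 27% = 30,726 Ft
  → 61,386 Ft

61,386 Ft > 51,007 Ft, so the mainline income levy governs.

61,386 Ft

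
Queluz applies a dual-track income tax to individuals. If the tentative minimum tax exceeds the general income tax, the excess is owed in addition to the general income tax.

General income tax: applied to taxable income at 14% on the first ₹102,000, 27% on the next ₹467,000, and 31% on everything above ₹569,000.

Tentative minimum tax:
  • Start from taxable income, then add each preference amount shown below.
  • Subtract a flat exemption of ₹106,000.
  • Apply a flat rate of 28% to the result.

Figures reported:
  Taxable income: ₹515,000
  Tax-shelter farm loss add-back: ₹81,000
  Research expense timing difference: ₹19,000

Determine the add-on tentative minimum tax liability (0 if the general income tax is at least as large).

Tentative minimum tax:
  Adjusted income: ₹515,000 + ₹81,000 + ₹19,000 = ₹615,000
  Less exemption ₹106,000 → base ₹509,000
  ₹509,000 × 28% = ₹142,520

General income tax:
  ₹102,000 × 14% = ₹14,280
  ₹413,000 × 27% = ₹111,510
  → ₹125,790

Excess of tentative minimum tax over general income tax: ₹142,520 − ₹125,790 = ₹16,730.

₹16,730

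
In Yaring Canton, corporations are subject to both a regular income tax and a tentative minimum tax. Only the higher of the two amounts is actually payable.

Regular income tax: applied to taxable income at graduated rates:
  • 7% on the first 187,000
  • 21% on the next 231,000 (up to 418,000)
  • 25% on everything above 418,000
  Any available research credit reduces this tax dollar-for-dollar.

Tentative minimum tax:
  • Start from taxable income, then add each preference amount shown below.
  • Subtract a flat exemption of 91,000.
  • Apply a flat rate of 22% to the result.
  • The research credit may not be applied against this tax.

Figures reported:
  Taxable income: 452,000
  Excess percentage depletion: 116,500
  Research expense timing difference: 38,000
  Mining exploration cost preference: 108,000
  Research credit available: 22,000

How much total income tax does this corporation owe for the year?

Regular income tax:
  187,000 × 7% = 13,090
  231,000 × 21% = 48,510
  34,000 × 25% = 8,500
  → 70,100
  Less research credit 22,000 → 48,100

Tentative minimum tax:
  Adjusted income: 452,000 + 116,500 + 38,000 + 108,000 = 714,500
  Less exemption 91,000 → base 623,500
  623,500 × 22% = 137,170

137,170 > 48,100, so the tentative minimum tax is the binding amount.

137,170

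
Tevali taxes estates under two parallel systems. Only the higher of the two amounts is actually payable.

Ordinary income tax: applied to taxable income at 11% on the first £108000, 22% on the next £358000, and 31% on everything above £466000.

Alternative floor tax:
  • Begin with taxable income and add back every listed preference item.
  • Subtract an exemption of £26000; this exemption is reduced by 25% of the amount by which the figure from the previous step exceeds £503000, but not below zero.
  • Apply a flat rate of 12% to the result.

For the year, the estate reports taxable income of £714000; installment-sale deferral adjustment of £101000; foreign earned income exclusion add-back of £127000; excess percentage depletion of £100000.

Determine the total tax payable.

£167520

Ordinary income tax:
  £108000 × 11% = £11880
  £358000 × 22% = £78760
  £248000 × 31% = £76880
  → £167520

Alternative floor tax:
  Adjusted income: £714000 + £101000 + £127000 + £100000 = £1042000
  Exemption: 25% × (£1042000 − £503000) = £134750 ≥ £26000, so the exemption is fully phased out
  Base: £1042000 − £0 = £1042000
  £1042000 × 12% = £125040

£167520 > £125040, so the ordinary income tax governs.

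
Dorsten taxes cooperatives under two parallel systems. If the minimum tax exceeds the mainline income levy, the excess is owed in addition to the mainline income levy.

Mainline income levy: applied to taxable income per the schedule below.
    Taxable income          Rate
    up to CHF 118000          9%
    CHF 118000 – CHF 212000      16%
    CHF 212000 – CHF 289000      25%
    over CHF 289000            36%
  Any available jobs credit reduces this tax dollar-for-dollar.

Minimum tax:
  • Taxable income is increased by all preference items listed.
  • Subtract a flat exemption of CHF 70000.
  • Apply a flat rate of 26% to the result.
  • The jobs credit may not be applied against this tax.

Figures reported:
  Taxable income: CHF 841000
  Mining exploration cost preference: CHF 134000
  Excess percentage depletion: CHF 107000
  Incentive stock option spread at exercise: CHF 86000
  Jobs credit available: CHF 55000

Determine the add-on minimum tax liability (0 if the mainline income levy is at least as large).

Minimum tax:
  Adjusted income: CHF 841000 + CHF 134000 + CHF 107000 + CHF 86000 = CHF 1168000
  Less exemption CHF 70000 → base CHF 1098000
  CHF 1098000 × 26% = CHF 285480

Mainline income levy:
  CHF 118000 × 9% = CHF 10620
  CHF 94000 × 16% = CHF 15040
  CHF 77000 × 25% = CHF 19250
  CHF 552000 × 36% = CHF 198720
  → CHF 243630
  Less jobs credit CHF 55000 → CHF 188630

Excess of minimum tax over mainline income levy: CHF 285480 − CHF 188630 = CHF 96850.

CHF 96850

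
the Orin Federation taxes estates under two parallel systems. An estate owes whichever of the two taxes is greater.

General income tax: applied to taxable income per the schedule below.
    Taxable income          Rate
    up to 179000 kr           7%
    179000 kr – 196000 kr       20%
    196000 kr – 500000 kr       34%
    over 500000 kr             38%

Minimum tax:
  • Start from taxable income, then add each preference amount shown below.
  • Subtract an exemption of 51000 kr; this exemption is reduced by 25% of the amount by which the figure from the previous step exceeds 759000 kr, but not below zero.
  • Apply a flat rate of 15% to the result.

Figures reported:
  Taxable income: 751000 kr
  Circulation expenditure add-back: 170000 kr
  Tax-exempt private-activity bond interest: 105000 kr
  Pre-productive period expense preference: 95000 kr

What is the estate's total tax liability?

General income tax:
  179000 kr × 7% = 12530 kr
  17000 kr × 20% = 3400 kr
  304000 kr × 34% = 103360 kr
  251000 kr × 38% = 95380 kr
  → 214670 kr

Minimum tax:
  Adjusted income: 751000 kr + 170000 kr + 105000 kr + 95000 kr = 1121000 kr
  Exemption: 25% × (1121000 kr − 759000 kr) = 90500 kr ≥ 51000 kr, so the exemption is fully phased out
  Base: 1121000 kr − 0 kr = 1121000 kr
  1121000 kr × 15% = 168150 kr

214670 kr > 168150 kr, so the general income tax governs.

214670 kr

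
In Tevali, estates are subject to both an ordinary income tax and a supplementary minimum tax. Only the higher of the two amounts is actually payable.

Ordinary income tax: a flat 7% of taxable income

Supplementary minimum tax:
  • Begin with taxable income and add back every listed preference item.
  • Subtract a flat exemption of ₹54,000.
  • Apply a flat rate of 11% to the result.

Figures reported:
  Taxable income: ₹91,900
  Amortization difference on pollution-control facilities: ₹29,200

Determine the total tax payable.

Ordinary income tax:
  ₹91,900 × 7% = ₹6,433

Supplementary minimum tax:
  Adjusted income: ₹91,900 + ₹29,200 = ₹121,100
  Less exemption ₹54,000 → base ₹67,100
  ₹67,100 × 11% = ₹7,381

₹7,381 > ₹6,433, so the supplementary minimum tax is the binding amount.

₹7,381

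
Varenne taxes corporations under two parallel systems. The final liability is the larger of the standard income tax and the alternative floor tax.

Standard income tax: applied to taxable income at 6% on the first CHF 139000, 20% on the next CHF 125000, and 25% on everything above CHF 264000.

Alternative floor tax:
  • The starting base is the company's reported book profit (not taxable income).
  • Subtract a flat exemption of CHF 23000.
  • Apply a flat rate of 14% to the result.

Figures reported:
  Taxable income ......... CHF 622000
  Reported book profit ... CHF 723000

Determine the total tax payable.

Alternative floor tax:
  Base (reported book profit): CHF 723000
  Less exemption CHF 23000 → base CHF 700000
  CHF 700000 × 14% = CHF 98000

Standard income tax:
  CHF 139000 × 6% = CHF 8340
  CHF 125000 × 20% = CHF 25000
  CHF 358000 × 25% = CHF 89500
  → CHF 122840

CHF 122840 > CHF 98000, so the standard income tax governs.

CHF 122840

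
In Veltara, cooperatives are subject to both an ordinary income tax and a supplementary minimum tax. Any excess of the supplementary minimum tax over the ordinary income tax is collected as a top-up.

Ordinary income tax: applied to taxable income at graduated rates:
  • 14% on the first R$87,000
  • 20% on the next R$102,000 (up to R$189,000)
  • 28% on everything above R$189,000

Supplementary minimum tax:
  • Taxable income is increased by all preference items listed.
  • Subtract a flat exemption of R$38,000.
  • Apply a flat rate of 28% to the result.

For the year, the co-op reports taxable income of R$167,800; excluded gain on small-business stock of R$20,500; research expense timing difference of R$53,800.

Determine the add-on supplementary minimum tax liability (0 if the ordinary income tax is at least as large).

Supplementary minimum tax:
  Adjusted income: R$167,800 + R$20,500 + R$53,800 = R$242,100
  Less exemption R$38,000 → base R$204,100
  R$204,100 × 28% = R$57,148

Ordinary income tax:
  R$87,000 × 14% = R$12,180
  R$80,800 × 20% = R$16,160
  → R$28,340

Excess of supplementary minimum tax over ordinary income tax: R$57,148 − R$28,340 = R$28,808.

R$28,808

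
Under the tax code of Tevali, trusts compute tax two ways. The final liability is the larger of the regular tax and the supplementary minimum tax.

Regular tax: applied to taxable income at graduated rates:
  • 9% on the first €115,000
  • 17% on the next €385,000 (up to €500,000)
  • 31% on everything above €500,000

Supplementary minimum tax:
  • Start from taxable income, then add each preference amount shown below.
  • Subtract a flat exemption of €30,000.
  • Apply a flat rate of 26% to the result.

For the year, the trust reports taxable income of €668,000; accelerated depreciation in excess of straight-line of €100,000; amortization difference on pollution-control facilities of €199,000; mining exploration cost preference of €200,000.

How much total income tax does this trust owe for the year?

Supplementary minimum tax:
  Adjusted income: €668,000 + €100,000 + €199,000 + €200,000 = €1,167,000
  Less exemption €30,000 → base €1,137,000
  €1,137,000 × 26% = €295,620

Regular tax:
  €115,000 × 9% = €10,350
  €385,000 × 17% = €65,450
  €168,000 × 31% = €52,080
  → €127,880

€295,620 > €127,880, so the supplementary minimum tax is the binding amount.

€295,620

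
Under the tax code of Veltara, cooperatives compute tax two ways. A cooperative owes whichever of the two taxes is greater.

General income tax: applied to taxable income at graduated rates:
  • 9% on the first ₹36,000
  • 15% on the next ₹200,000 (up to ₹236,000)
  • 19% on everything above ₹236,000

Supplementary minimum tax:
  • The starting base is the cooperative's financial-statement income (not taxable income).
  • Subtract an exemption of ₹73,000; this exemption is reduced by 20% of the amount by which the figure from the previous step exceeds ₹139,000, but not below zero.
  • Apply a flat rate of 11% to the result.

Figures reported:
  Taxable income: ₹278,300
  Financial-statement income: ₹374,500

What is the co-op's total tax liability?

Supplementary minimum tax:
  Base (financial-statement income): ₹374,500
  Exemption: ₹73,000 − 20% × (₹374,500 − ₹139,000) = ₹73,000 − ₹47,100 = ₹25,900
  Base: ₹374,500 − ₹25,900 = ₹348,600
  ₹348,600 × 11% = ₹38,346

General income tax:
  ₹36,000 × 9% = ₹3,240
  ₹200,000 × 15% = ₹30,000
  ₹42,300 × 19% = ₹8,037
  → ₹41,277

₹41,277 > ₹38,346, so the general income tax governs.

₹41,277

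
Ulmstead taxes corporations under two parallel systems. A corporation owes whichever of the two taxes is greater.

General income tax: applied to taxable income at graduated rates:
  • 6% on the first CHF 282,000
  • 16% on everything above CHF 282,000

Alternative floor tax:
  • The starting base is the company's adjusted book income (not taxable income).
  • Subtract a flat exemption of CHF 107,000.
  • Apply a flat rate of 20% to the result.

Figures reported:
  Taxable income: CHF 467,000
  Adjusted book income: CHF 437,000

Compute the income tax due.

General income tax:
  CHF 282,000 × 6% = CHF 16,920
  CHF 185,000 × 16% = CHF 29,600
  → CHF 46,520

Alternative floor tax:
  Base (adjusted book income): CHF 437,000
  Less exemption CHF 107,000 → base CHF 330,000
  CHF 330,000 × 20% = CHF 66,000

CHF 66,000 > CHF 46,520, so the alternative floor tax is the binding amount.

CHF 66,000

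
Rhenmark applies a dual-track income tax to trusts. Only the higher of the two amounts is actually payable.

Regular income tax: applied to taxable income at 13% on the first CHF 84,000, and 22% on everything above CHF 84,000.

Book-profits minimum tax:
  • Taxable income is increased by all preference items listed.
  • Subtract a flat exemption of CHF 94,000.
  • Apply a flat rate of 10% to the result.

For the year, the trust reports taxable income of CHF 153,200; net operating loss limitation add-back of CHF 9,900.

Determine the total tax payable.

CHF 26,144

Regular income tax:
  CHF 84,000 × 13% = CHF 10,920
  CHF 69,200 × 22% = CHF 15,224
  → CHF 26,144

Book-profits minimum tax:
  Adjusted income: CHF 153,200 + CHF 9,900 = CHF 163,100
  Less exemption CHF 94,000 → base CHF 69,100
  CHF 69,100 × 10% = CHF 6,910

CHF 26,144 > CHF 6,910, so the regular income tax governs.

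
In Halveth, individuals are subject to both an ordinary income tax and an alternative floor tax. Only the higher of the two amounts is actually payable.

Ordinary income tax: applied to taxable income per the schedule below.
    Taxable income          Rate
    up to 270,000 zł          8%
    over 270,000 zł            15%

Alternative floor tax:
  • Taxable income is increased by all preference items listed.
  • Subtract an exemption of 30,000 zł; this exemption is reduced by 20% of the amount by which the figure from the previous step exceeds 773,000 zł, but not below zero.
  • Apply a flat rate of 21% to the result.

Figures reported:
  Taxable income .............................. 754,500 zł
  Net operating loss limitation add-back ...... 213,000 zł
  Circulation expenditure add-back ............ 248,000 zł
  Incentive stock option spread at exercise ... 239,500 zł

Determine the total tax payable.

305,550 zł

Ordinary income tax:
  270,000 zł × 8% = 21,600 zł
  484,500 zł × 15% = 72,675 zł
  → 94,275 zł

Alternative floor tax:
  Adjusted income: 754,500 zł + 213,000 zł + 248,000 zł + 239,500 zł = 1,455,000 zł
  Exemption: 20% × (1,455,000 zł − 773,000 zł) = 136,400 zł ≥ 30,000 zł, so the exemption is fully phased out
  Base: 1,455,000 zł − 0 zł = 1,455,000 zł
  1,455,000 zł × 21% = 305,550 zł

305,550 zł > 94,275 zł, so the alternative floor tax is the binding amount.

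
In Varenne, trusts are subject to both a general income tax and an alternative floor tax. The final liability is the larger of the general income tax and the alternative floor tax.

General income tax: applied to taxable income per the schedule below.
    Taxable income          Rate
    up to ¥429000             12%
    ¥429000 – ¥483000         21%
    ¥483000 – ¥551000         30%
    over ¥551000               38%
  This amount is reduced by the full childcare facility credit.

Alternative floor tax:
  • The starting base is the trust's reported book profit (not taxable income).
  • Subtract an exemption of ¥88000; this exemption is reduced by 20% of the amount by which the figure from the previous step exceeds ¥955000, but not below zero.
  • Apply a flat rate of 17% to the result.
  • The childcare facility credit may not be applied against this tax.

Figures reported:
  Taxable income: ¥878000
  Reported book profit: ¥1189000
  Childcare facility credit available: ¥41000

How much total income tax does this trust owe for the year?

General income tax:
  ¥429000 × 12% = ¥51480
  ¥54000 × 21% = ¥11340
  ¥68000 × 30% = ¥20400
  ¥327000 × 38% = ¥124260
  → ¥207480
  Less childcare facility credit ¥41000 → ¥166480

Alternative floor tax:
  Base (reported book profit): ¥1189000
  Exemption: ¥88000 − 20% × (¥1189000 − ¥955000) = ¥88000 − ¥46800 = ¥41200
  Base: ¥1189000 − ¥41200 = ¥1147800
  ¥1147800 × 17% = ¥195126

¥195126 > ¥166480, so the alternative floor tax is the binding amount.

¥195126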